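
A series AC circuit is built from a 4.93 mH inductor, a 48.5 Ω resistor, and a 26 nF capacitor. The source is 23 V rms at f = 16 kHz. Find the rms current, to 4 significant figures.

187.0 mA

ω = 2πf = 100500 rad/s
X_L = ωL = 495.6 Ω
X_C = 1/(ωC) = 382.6 Ω
Net reactance X = X_L − X_C = 113.0 Ω
Z = 48.50 + j113.0 Ω
|Z| = √(48.50² + 113.0²) = 123.0 Ω
I = V/|Z| = 23/123.0 = 187.0 mA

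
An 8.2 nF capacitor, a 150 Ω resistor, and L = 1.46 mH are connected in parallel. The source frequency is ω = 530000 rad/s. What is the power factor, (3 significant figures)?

0.909

X_L = ωL = 774 Ω
X_C = 1/(ωC) = 230 Ω
Parallel: admittances add. Y = 1/R + 1/(jωL) + jωC
Y = (0.00667 + j0.00305) S
|Y| = 0.00733 S → |Z| = 1/|Y| = 136 Ω, ∠Z = −∠Y = -24.6°
cos φ = cos(-24.6°) = 0.909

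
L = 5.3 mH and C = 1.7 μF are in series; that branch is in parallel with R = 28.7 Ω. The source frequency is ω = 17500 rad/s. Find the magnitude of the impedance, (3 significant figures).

X_L = ωL = 92.8 Ω
X_C = 1/(ωC) = 33.6 Ω
Branch 1: Z₁ = R = 28.7 Ω
Branch 2 (series LC): Z₂ = j(X_L − X_C) = j59.1 Ω
Parallel: Z = Z₁Z₂/(Z₁+Z₂), |Z| = 25.8 Ω, ∠Z = 25.9°

25.8 Ω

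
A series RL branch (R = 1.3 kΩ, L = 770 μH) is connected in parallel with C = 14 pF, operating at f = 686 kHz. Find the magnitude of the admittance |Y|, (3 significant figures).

225 μS

ω = 2πf = 4.31e+06 rad/s
X_L = ωL = 3320 Ω
X_C = 1/(ωC) = 16600 Ω
Branch 1 (R+jX_L): Z₁ = 1300 + j3320 Ω, |Z₁| = 3560 Ω
Branch 2 (−jX_C): Z₂ = −j16600 Ω
Parallel: Z = Z₁Z₂/(Z₁+Z₂), |Z| = 4440 Ω, ∠Z = 63.0°
|Y| = 1/|Z| = 225 μS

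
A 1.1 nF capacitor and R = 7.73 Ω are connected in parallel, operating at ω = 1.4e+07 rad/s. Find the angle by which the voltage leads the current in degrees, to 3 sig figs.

-6.79°

X_C = 1/(ωC) = 64.9 Ω
Parallel: admittances add. Y = 1/R + jωC
Y = (0.129 + j0.0154) S
|Y| = 0.130 S → |Z| = 1/|Y| = 7.68 Ω, ∠Z = −∠Y = -6.79°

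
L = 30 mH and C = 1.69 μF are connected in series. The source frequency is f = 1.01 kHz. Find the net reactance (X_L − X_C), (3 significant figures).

ω = 2πf = 6346 rad/s
X_L = ωL = 190 Ω
X_C = 1/(ωC) = 93.2 Ω
X = 190 − 93.2 = 97.1 Ω

97.1 Ω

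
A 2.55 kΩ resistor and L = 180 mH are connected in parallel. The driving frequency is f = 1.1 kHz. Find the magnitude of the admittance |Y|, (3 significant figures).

ω = 2πf = 6912 rad/s
X_L = ωL = 1240 Ω
Parallel: admittances add. Y = 1/R + 1/(jωL)
Y = (0.000392 − j0.000804) S
|Y| = 0.000894 S → |Z| = 1/|Y| = 1120 Ω, ∠Z = −∠Y = 64.0°

894 μS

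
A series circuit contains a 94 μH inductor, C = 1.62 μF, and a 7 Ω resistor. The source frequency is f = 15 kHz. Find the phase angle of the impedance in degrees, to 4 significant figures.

18.26°

ω = 2πf = 94250 rad/s
X_L = ωL = 8.859 Ω
X_C = 1/(ωC) = 6.550 Ω
Net reactance X = X_L − X_C = 2.310 Ω
Z = 7.000 + j2.310 Ω
|Z| = √(7.000² + 2.310²) = 7.371 Ω
∠Z = arctan(2.310/7.000) = 18.26°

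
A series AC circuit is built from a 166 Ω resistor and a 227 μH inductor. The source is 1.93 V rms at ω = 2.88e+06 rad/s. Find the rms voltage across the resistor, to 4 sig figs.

X_L = ωL = 653.8 Ω
Z = 166.0 + j653.8 Ω
|Z| = √(166.0² + 653.8²) = 674.5 Ω
I = V/|Z| = 2.861 mA
V_R = I·|Z_R| = 0.002861 × 166.0 = 0.4750 V

0.4750 V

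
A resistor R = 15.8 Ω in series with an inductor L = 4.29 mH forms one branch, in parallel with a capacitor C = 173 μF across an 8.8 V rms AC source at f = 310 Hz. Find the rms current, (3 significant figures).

ω = 2πf = 1948 rad/s
X_L = ωL = 8.36 Ω
X_C = 1/(ωC) = 2.97 Ω
Branch 1 (R+jX_L): Z₁ = 15.8 + j8.36 Ω, |Z₁| = 17.9 Ω
Branch 2 (−jX_C): Z₂ = −j2.97 Ω
Parallel: Z = Z₁Z₂/(Z₁+Z₂), |Z| = 3.18 Ω, ∠Z = -81.0°
I = V/|Z| = 8.8/3.18 = 2.77 A

2.77 A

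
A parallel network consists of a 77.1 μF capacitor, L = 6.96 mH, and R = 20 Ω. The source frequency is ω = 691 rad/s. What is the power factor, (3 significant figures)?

0.308

X_L = ωL = 4.81 Ω
X_C = 1/(ωC) = 18.8 Ω
Parallel: admittances add. Y = 1/R + 1/(jωL) + jωC
Y = (0.0500 − j0.155) S
|Y| = 0.163 S → |Z| = 1/|Y| = 6.15 Ω, ∠Z = −∠Y = 72.1°
cos φ = cos(72.1°) = 0.308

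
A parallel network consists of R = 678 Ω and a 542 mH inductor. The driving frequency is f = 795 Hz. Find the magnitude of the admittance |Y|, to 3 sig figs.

1.52 mS

ω = 2πf = 4995 rad/s
X_L = ωL = 2710 Ω
Parallel: admittances add. Y = 1/R + 1/(jωL)
Y = (0.00147 − j0.000369) S
|Y| = 0.00152 S → |Z| = 1/|Y| = 658 Ω, ∠Z = −∠Y = 14.1°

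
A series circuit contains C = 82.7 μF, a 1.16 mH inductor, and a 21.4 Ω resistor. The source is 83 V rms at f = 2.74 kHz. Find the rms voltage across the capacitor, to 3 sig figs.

2.02 V

ω = 2πf = 17220 rad/s
X_L = ωL = 20.0 Ω
X_C = 1/(ωC) = 0.702 Ω
Net reactance X = X_L − X_C = 19.3 Ω
Z = 21.4 + j19.3 Ω
|Z| = √(21.4² + 19.3²) = 28.8 Ω
I = V/|Z| = 2.88 A
V_C = I·|Z_C| = 2.88 × 0.702 = 2.02 V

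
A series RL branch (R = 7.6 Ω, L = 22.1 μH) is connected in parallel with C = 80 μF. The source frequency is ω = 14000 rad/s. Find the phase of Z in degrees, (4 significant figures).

-83.28°

X_L = ωL = 0.3094 Ω
X_C = 1/(ωC) = 0.8929 Ω
Branch 1 (R+jX_L): Z₁ = 7.600 + j0.3094 Ω, |Z₁| = 7.606 Ω
Branch 2 (−jX_C): Z₂ = −j0.8929 Ω
Parallel: Z = Z₁Z₂/(Z₁+Z₂), |Z| = 0.8910 Ω, ∠Z = -83.28°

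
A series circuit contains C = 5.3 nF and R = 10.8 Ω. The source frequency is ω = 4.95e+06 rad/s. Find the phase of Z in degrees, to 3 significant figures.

X_C = 1/(ωC) = 38.1 Ω
Z = 10.8 − j38.1 Ω
|Z| = √(10.8² + 38.1²) = 39.6 Ω
∠Z = arctan(-38.1/10.8) = -74.2°

-74.2°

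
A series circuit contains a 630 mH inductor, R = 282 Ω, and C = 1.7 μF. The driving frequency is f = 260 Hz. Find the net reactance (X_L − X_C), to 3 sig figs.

ω = 2πf = 1634 rad/s
X_L = ωL = 1030 Ω
X_C = 1/(ωC) = 360 Ω
X = 1030 − 360 = 669 Ω

669 Ω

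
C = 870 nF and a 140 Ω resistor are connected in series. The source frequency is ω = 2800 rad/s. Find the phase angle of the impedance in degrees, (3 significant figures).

X_C = 1/(ωC) = 411 Ω
Z = 140 − j411 Ω
|Z| = √(140² + 411²) = 434 Ω
∠Z = arctan(-411/140) = -71.2°

-71.2°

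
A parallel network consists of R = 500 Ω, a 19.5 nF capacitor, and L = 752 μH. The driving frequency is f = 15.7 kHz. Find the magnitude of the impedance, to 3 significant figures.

ω = 2πf = 98650 rad/s
X_L = ωL = 74.2 Ω
X_C = 1/(ωC) = 520 Ω
Parallel: admittances add. Y = 1/R + 1/(jωL) + jωC
Y = (0.00200 − j0.0116) S
|Y| = 0.0117 S → |Z| = 1/|Y| = 85.3 Ω, ∠Z = −∠Y = 80.2°

85.3 Ω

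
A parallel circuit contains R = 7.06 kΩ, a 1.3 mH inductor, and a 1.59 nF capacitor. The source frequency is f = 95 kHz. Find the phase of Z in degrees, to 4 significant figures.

67.36°

ω = 2πf = 596900 rad/s
X_L = ωL = 776.0 Ω
X_C = 1/(ωC) = 1054 Ω
Parallel: admittances add. Y = 1/R + 1/(jωL) + jωC
Y = (0.0001416 − j0.0003396) S
|Y| = 0.0003680 S → |Z| = 1/|Y| = 2718 Ω, ∠Z = −∠Y = 67.36°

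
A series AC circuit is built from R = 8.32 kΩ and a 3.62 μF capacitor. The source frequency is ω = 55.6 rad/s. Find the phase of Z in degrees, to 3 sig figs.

X_C = 1/(ωC) = 4970 Ω
Z = 8320 − j4970 Ω
|Z| = √(8320² + 4970²) = 9690 Ω
∠Z = arctan(-4970/8320) = -30.8°

-30.8°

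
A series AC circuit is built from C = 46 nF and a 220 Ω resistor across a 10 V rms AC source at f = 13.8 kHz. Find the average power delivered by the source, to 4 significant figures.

197.7 mW

ω = 2πf = 86710 rad/s
X_C = 1/(ωC) = 250.7 Ω
Z = 220.0 − j250.7 Ω
|Z| = √(220.0² + 250.7²) = 333.6 Ω
∠Z = arctan(-250.7/220.0) = -48.73°
I = V/|Z| = 29.98 mA
P = VI cos φ = 10 × 0.02998 × cos(-48.73°) = 197.7 mW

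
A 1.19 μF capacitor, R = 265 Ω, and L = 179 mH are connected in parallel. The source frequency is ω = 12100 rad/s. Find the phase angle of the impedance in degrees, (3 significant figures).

X_L = ωL = 2170 Ω
X_C = 1/(ωC) = 69.4 Ω
Parallel: admittances add. Y = 1/R + 1/(jωL) + jωC
Y = (0.00377 + j0.0139) S
|Y| = 0.0144 S → |Z| = 1/|Y| = 69.3 Ω, ∠Z = −∠Y = -74.9°

-74.9°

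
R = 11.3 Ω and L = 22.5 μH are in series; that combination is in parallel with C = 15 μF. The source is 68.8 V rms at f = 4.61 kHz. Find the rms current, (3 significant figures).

ω = 2πf = 28970 rad/s
X_L = ωL = 0.652 Ω
X_C = 1/(ωC) = 2.30 Ω
Branch 1 (R+jX_L): Z₁ = 11.3 + j0.652 Ω, |Z₁| = 11.3 Ω
Branch 2 (−jX_C): Z₂ = −j2.30 Ω
Parallel: Z = Z₁Z₂/(Z₁+Z₂), |Z| = 2.28 Ω, ∠Z = -78.4°
I = V/|Z| = 68.8/2.28 = 30.2 A

30.2 A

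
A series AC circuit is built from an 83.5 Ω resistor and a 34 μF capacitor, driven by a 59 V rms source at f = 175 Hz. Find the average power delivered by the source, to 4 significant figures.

37.81 W

ω = 2πf = 1100 rad/s
X_C = 1/(ωC) = 26.75 Ω
Z = 83.50 − j26.75 Ω
|Z| = √(83.50² + 26.75²) = 87.68 Ω
∠Z = arctan(-26.75/83.50) = -17.76°
I = V/|Z| = 672.9 mA
P = VI cos φ = 59 × 0.6729 × cos(-17.76°) = 37.81 W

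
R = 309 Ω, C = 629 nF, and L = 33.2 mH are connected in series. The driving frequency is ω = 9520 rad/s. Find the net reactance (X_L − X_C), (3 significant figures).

X_L = ωL = 316 Ω
X_C = 1/(ωC) = 167 Ω
X = 316 − 167 = 149 Ω

149 Ω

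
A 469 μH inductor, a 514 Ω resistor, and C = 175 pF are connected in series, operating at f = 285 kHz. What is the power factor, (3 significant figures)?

ω = 2πf = 1.791e+06 rad/s
X_L = ωL = 840 Ω
X_C = 1/(ωC) = 3190 Ω
Net reactance X = X_L − X_C = -2350 Ω
Z = 514 − j2350 Ω
|Z| = √(514² + 2350²) = 2410 Ω
∠Z = arctan(-2350/514) = -77.7°
cos φ = cos(-77.7°) = 0.214

0.214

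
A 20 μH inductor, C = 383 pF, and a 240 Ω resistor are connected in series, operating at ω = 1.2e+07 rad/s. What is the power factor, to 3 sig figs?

0.996

X_L = ωL = 240 Ω
X_C = 1/(ωC) = 218 Ω
Net reactance X = X_L − X_C = 22.4 Ω
Z = 240 + j22.4 Ω
|Z| = √(240² + 22.4²) = 241 Ω
∠Z = arctan(22.4/240) = 5.34°
cos φ = cos(5.34°) = 0.996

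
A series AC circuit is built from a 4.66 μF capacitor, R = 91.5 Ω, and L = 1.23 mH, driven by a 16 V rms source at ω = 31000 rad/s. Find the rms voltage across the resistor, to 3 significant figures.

15.1 V

X_L = ωL = 38.1 Ω
X_C = 1/(ωC) = 6.92 Ω
Net reactance X = X_L − X_C = 31.2 Ω
Z = 91.5 + j31.2 Ω
|Z| = √(91.5² + 31.2²) = 96.7 Ω
I = V/|Z| = 166 mA
V_R = I·|Z_R| = 0.166 × 91.5 = 15.1 V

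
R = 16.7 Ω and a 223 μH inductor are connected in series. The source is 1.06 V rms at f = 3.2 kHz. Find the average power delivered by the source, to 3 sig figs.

62.8 mW

ω = 2πf = 20110 rad/s
X_L = ωL = 4.48 Ω
Z = 16.7 + j4.48 Ω
|Z| = √(16.7² + 4.48²) = 17.3 Ω
∠Z = arctan(4.48/16.7) = 15.0°
I = V/|Z| = 61.3 mA
P = VI cos φ = 1.06 × 0.0613 × cos(15.0°) = 62.8 mW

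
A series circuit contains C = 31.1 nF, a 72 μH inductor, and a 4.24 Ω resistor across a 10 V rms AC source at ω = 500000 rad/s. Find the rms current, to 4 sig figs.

X_L = ωL = 36.00 Ω
X_C = 1/(ωC) = 64.31 Ω
Net reactance X = X_L − X_C = -28.31 Ω
Z = 4.240 − j28.31 Ω
|Z| = √(4.240² + 28.31²) = 28.62 Ω
I = V/|Z| = 10/28.62 = 349.4 mA

349.4 mA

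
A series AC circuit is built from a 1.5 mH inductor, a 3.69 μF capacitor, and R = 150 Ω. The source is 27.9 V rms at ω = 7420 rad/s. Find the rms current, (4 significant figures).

X_L = ωL = 11.13 Ω
X_C = 1/(ωC) = 36.52 Ω
Net reactance X = X_L − X_C = -25.39 Ω
Z = 150.0 − j25.39 Ω
|Z| = √(150.0² + 25.39²) = 152.1 Ω
I = V/|Z| = 27.9/152.1 = 183.4 mA

183.4 mA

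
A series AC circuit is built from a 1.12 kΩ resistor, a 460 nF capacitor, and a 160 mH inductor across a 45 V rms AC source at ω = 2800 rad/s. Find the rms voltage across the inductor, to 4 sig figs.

17.27 V

X_L = ωL = 448.0 Ω
X_C = 1/(ωC) = 776.4 Ω
Net reactance X = X_L − X_C = -328.4 Ω
Z = 1120 − j328.4 Ω
|Z| = √(1120² + 328.4²) = 1167 Ω
I = V/|Z| = 38.56 mA
V_L = I·|Z_L| = 0.03856 × 448.0 = 17.27 V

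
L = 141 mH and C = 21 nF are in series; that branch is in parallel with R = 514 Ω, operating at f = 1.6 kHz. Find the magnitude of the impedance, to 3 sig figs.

508 Ω

ω = 2πf = 10050 rad/s
X_L = ωL = 1420 Ω
X_C = 1/(ωC) = 4740 Ω
Branch 1: Z₁ = R = 514 Ω
Branch 2 (series LC): Z₂ = j(X_L − X_C) = −j3320 Ω
Parallel: Z = Z₁Z₂/(Z₁+Z₂), |Z| = 508 Ω, ∠Z = -8.80°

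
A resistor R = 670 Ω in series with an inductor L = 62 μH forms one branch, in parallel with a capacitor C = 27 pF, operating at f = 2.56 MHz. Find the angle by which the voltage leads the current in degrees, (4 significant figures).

28.93°

ω = 2πf = 1.608e+07 rad/s
X_L = ωL = 997.3 Ω
X_C = 1/(ωC) = 2303 Ω
Branch 1 (R+jX_L): Z₁ = 670.0 + j997.3 Ω, |Z₁| = 1201 Ω
Branch 2 (−jX_C): Z₂ = −j2303 Ω
Parallel: Z = Z₁Z₂/(Z₁+Z₂), |Z| = 1885 Ω, ∠Z = 28.93°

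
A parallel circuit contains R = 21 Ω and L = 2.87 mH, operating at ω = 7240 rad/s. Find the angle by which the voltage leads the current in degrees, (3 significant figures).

45.3°

X_L = ωL = 20.8 Ω
Parallel: admittances add. Y = 1/R + 1/(jωL)
Y = (0.0476 − j0.0481) S
|Y| = 0.0677 S → |Z| = 1/|Y| = 14.8 Ω, ∠Z = −∠Y = 45.3°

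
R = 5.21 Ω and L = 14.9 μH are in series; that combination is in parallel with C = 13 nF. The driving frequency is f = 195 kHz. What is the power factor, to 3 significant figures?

ω = 2πf = 1.225e+06 rad/s
X_L = ωL = 18.3 Ω
X_C = 1/(ωC) = 62.8 Ω
Branch 1 (R+jX_L): Z₁ = 5.21 + j18.3 Ω, |Z₁| = 19.0 Ω
Branch 2 (−jX_C): Z₂ = −j62.8 Ω
Parallel: Z = Z₁Z₂/(Z₁+Z₂), |Z| = 26.6 Ω, ∠Z = 67.4°
cos φ = cos(67.4°) = 0.384

0.384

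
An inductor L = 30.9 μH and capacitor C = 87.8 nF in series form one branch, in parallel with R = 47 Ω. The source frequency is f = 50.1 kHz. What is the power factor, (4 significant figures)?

ω = 2πf = 314800 rad/s
X_L = ωL = 9.727 Ω
X_C = 1/(ωC) = 36.18 Ω
Branch 1: Z₁ = R = 47.00 Ω
Branch 2 (series LC): Z₂ = j(X_L − X_C) = −j26.45 Ω
Parallel: Z = Z₁Z₂/(Z₁+Z₂), |Z| = 23.05 Ω, ∠Z = -60.63°
cos φ = cos(-60.63°) = 0.4905

0.4905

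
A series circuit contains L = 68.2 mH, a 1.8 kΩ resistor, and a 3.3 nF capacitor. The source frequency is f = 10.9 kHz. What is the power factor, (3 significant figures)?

0.991

ω = 2πf = 68490 rad/s
X_L = ωL = 4670 Ω
X_C = 1/(ωC) = 4420 Ω
Net reactance X = X_L − X_C = 246 Ω
Z = 1800 + j246 Ω
|Z| = √(1800² + 246²) = 1820 Ω
∠Z = arctan(246/1800) = 7.79°
cos φ = cos(7.79°) = 0.991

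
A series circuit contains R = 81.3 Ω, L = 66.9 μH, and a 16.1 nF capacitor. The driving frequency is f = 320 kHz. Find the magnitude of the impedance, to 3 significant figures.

132 Ω

ω = 2πf = 2.011e+06 rad/s
X_L = ωL = 135 Ω
X_C = 1/(ωC) = 30.9 Ω
Net reactance X = X_L − X_C = 104 Ω
Z = 81.3 + j104 Ω
|Z| = √(81.3² + 104²) = 132 Ω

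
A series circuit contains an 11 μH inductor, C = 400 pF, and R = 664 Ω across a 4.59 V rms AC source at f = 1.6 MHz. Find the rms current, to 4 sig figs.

ω = 2πf = 1.005e+07 rad/s
X_L = ωL = 110.6 Ω
X_C = 1/(ωC) = 248.7 Ω
Net reactance X = X_L − X_C = -138.1 Ω
Z = 664.0 − j138.1 Ω
|Z| = √(664.0² + 138.1²) = 678.2 Ω
I = V/|Z| = 4.59/678.2 = 6.768 mA

6.768 mA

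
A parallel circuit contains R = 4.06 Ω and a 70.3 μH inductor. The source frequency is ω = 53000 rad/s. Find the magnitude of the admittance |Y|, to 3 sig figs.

364 mS

X_L = ωL = 3.73 Ω
Parallel: admittances add. Y = 1/R + 1/(jωL)
Y = (0.246 − j0.268) S
|Y| = 0.364 S → |Z| = 1/|Y| = 2.75 Ω, ∠Z = −∠Y = 47.5°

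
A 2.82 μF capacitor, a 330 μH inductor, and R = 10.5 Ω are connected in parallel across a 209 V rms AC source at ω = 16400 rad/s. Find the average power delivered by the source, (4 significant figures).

4.160 kW

X_L = ωL = 5.412 Ω
X_C = 1/(ωC) = 21.62 Ω
Parallel: admittances add. Y = 1/R + 1/(jωL) + jωC
Y = (0.09524 − j0.1385) S
|Y| = 0.1681 S → |Z| = 1/|Y| = 5.949 Ω, ∠Z = −∠Y = 55.49°
I = V/|Z| = 35.13 A
P = VI cos φ = 209 × 35.13 × cos(55.49°) = 4.160 kW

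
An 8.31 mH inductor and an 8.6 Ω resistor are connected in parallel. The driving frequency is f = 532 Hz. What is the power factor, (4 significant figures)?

ω = 2πf = 3343 rad/s
X_L = ωL = 27.78 Ω
Parallel: admittances add. Y = 1/R + 1/(jωL)
Y = (0.1163 − j0.03600) S
|Y| = 0.1217 S → |Z| = 1/|Y| = 8.215 Ω, ∠Z = −∠Y = 17.20°
cos φ = cos(17.20°) = 0.9553

0.9553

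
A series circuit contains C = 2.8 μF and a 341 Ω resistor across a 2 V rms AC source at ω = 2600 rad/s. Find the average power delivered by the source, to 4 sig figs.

10.09 mW

X_C = 1/(ωC) = 137.4 Ω
Z = 341.0 − j137.4 Ω
|Z| = √(341.0² + 137.4²) = 367.6 Ω
∠Z = arctan(-137.4/341.0) = -21.94°
I = V/|Z| = 5.440 mA
P = VI cos φ = 2 × 0.005440 × cos(-21.94°) = 10.09 mW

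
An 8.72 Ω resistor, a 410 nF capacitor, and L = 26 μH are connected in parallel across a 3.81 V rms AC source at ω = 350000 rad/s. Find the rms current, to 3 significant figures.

X_L = ωL = 9.10 Ω
X_C = 1/(ωC) = 6.97 Ω
Parallel: admittances add. Y = 1/R + 1/(jωL) + jωC
Y = (0.115 + j0.0336) S
|Y| = 0.120 S → |Z| = 1/|Y| = 8.37 Ω, ∠Z = −∠Y = -16.3°
I = V/|Z| = 3.81/8.37 = 455 mA

455 mA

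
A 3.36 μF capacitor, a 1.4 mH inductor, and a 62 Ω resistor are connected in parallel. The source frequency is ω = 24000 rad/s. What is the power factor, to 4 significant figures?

0.3022

X_L = ωL = 33.60 Ω
X_C = 1/(ωC) = 12.40 Ω
Parallel: admittances add. Y = 1/R + 1/(jωL) + jωC
Y = (0.01613 + j0.05088) S
|Y| = 0.05337 S → |Z| = 1/|Y| = 18.74 Ω, ∠Z = −∠Y = -72.41°
cos φ = cos(-72.41°) = 0.3022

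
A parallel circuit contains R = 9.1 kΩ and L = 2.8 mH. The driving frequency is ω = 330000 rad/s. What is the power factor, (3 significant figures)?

X_L = ωL = 924 Ω
Parallel: admittances add. Y = 1/R + 1/(jωL)
Y = (0.000110 − j0.00108) S
|Y| = 0.00109 S → |Z| = 1/|Y| = 919 Ω, ∠Z = −∠Y = 84.2°
cos φ = cos(84.2°) = 0.101

0.101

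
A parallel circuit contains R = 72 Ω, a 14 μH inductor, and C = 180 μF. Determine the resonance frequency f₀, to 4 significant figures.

ω₀ = 1/√(LC) = 1/√(1.4e-05 × 0.00018) = 19920 rad/s
f₀ = ω₀/(2π) = 3.170 kHz

3.170 kHz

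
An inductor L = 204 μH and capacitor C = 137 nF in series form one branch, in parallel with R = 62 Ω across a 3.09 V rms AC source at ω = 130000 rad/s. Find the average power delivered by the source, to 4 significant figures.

X_L = ωL = 26.52 Ω
X_C = 1/(ωC) = 56.15 Ω
Branch 1: Z₁ = R = 62.00 Ω
Branch 2 (series LC): Z₂ = j(X_L − X_C) = −j29.63 Ω
Parallel: Z = Z₁Z₂/(Z₁+Z₂), |Z| = 26.73 Ω, ∠Z = -64.46°
I = V/|Z| = 115.6 mA
P = VI cos φ = 3.09 × 0.1156 × cos(-64.46°) = 154.0 mW

154.0 mW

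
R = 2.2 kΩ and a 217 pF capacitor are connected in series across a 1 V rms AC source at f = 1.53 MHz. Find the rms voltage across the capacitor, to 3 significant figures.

ω = 2πf = 9.613e+06 rad/s
X_C = 1/(ωC) = 479 Ω
Z = 2200 − j479 Ω
|Z| = √(2200² + 479²) = 2250 Ω
I = V/|Z| = 444 μA
V_C = I·|Z_C| = 0.000444 × 479 = 0.213 V

0.213 V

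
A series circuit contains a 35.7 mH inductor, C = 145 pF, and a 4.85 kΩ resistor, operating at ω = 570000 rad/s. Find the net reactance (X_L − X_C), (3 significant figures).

X_L = ωL = 20300 Ω
X_C = 1/(ωC) = 12100 Ω
X = 20300 − 12100 = 8250 Ω

8250 Ω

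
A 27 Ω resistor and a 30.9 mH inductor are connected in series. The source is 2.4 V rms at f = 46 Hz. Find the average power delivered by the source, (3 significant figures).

192 mW

ω = 2πf = 289.0 rad/s
X_L = ωL = 8.93 Ω
Z = 27.0 + j8.93 Ω
|Z| = √(27.0² + 8.93²) = 28.4 Ω
∠Z = arctan(8.93/27.0) = 18.3°
I = V/|Z| = 84.4 mA
P = VI cos φ = 2.4 × 0.0844 × cos(18.3°) = 192 mW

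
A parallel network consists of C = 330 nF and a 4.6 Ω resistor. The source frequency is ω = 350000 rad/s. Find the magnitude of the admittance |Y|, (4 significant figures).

X_C = 1/(ωC) = 8.658 Ω
Parallel: admittances add. Y = 1/R + jωC
Y = (0.2174 + j0.1155) S
|Y| = 0.2462 S → |Z| = 1/|Y| = 4.062 Ω, ∠Z = −∠Y = -27.98°

246.2 mS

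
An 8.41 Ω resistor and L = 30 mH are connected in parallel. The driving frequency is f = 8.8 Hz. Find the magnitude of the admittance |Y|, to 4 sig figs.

614.5 mS

ω = 2πf = 55.29 rad/s
X_L = ωL = 1.659 Ω
Parallel: admittances add. Y = 1/R + 1/(jωL)
Y = (0.1189 − j0.6029) S
|Y| = 0.6145 S → |Z| = 1/|Y| = 1.627 Ω, ∠Z = −∠Y = 78.84°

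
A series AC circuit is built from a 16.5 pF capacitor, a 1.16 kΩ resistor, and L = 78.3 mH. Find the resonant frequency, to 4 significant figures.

ω₀ = 1/√(LC) = 1/√(0.0783 × 1.65e-11) = 879800 rad/s
f₀ = ω₀/(2π) = 140.0 kHz

140.0 kHz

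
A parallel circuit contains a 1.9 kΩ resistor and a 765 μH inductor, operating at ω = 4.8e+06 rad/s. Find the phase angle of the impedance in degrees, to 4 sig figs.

27.36°

X_L = ωL = 3672 Ω
Parallel: admittances add. Y = 1/R + 1/(jωL)
Y = (0.0005263 − j0.0002723) S
|Y| = 0.0005926 S → |Z| = 1/|Y| = 1687 Ω, ∠Z = −∠Y = 27.36°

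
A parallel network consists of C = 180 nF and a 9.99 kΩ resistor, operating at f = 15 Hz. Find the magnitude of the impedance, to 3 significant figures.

9850 Ω

ω = 2πf = 94.25 rad/s
X_C = 1/(ωC) = 58900 Ω
Parallel: admittances add. Y = 1/R + jωC
Y = (0.000100 + j1.7e-05) S
|Y| = 0.000102 S → |Z| = 1/|Y| = 9850 Ω, ∠Z = −∠Y = -9.62°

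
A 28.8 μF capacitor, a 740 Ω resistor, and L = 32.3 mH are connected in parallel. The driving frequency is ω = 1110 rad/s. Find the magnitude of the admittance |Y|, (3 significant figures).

X_L = ωL = 35.9 Ω
X_C = 1/(ωC) = 31.3 Ω
Parallel: admittances add. Y = 1/R + 1/(jωL) + jωC
Y = (0.00135 + j0.00408) S
|Y| = 0.00429 S → |Z| = 1/|Y| = 233 Ω, ∠Z = −∠Y = -71.7°

4.29 mS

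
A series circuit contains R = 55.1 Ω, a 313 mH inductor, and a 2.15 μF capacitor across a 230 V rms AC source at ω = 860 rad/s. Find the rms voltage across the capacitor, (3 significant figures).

449 V

X_L = ωL = 269 Ω
X_C = 1/(ωC) = 541 Ω
Net reactance X = X_L − X_C = -272 Ω
Z = 55.1 − j272 Ω
|Z| = √(55.1² + 272²) = 277 Ω
I = V/|Z| = 830 mA
V_C = I·|Z_C| = 0.830 × 541 = 449 V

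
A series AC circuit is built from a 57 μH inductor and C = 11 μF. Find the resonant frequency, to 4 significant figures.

6.356 kHz

ω₀ = 1/√(LC) = 1/√(5.7e-05 × 1.1e-05) = 39940 rad/s
f₀ = ω₀/(2π) = 6.356 kHz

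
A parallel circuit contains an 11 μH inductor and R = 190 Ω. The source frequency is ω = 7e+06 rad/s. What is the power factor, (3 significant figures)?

X_L = ωL = 77.0 Ω
Parallel: admittances add. Y = 1/R + 1/(jωL)
Y = (0.00526 − j0.0130) S
|Y| = 0.0140 S → |Z| = 1/|Y| = 71.4 Ω, ∠Z = −∠Y = 67.9°
cos φ = cos(67.9°) = 0.376

0.376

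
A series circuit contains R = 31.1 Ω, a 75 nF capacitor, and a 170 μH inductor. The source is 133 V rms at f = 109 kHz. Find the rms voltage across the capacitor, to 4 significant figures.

ω = 2πf = 684900 rad/s
X_L = ωL = 116.4 Ω
X_C = 1/(ωC) = 19.47 Ω
Net reactance X = X_L − X_C = 96.96 Ω
Z = 31.10 + j96.96 Ω
|Z| = √(31.10² + 96.96²) = 101.8 Ω
I = V/|Z| = 1.306 A
V_C = I·|Z_C| = 1.306 × 19.47 = 25.43 V

25.43 V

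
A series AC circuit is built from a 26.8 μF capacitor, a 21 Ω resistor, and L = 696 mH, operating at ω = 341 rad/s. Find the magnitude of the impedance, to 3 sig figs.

X_L = ωL = 237 Ω
X_C = 1/(ωC) = 109 Ω
Net reactance X = X_L − X_C = 128 Ω
Z = 21.0 + j128 Ω
|Z| = √(21.0² + 128²) = 130 Ω

130 Ω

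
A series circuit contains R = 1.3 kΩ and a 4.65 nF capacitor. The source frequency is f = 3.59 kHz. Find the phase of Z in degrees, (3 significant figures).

ω = 2πf = 22560 rad/s
X_C = 1/(ωC) = 9530 Ω
Z = 1300 − j9530 Ω
|Z| = √(1300² + 9530²) = 9620 Ω
∠Z = arctan(-9530/1300) = -82.2°

-82.2°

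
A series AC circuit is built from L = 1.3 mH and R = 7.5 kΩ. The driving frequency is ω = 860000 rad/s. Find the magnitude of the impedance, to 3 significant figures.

7580 Ω

X_L = ωL = 1120 Ω
Z = 7500 + j1120 Ω
|Z| = √(7500² + 1120²) = 7580 Ω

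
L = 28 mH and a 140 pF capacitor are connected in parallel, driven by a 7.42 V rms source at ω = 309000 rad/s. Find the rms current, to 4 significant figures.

536.6 μA

X_L = ωL = 8652 Ω
X_C = 1/(ωC) = 23120 Ω
Parallel: admittances add. Y = 1/(jωL) + jωC
Y = (0 − j7.232e-05) S
|Y| = 7.232e-05 S → |Z| = 1/|Y| = 13830 Ω, ∠Z = −∠Y = 90.00°
I = V/|Z| = 7.42/13830 = 536.6 μA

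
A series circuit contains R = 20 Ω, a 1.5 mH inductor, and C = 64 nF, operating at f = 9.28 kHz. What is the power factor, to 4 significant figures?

ω = 2πf = 58310 rad/s
X_L = ωL = 87.46 Ω
X_C = 1/(ωC) = 268.0 Ω
Net reactance X = X_L − X_C = -180.5 Ω
Z = 20.00 − j180.5 Ω
|Z| = √(20.00² + 180.5²) = 181.6 Ω
∠Z = arctan(-180.5/20.00) = -83.68°
cos φ = cos(-83.68°) = 0.1101

0.1101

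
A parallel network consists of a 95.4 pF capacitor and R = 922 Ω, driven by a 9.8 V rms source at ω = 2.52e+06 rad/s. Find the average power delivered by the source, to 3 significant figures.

X_C = 1/(ωC) = 4160 Ω
Parallel: admittances add. Y = 1/R + jωC
Y = (0.00108 + j0.000240) S
|Y| = 0.00111 S → |Z| = 1/|Y| = 900 Ω, ∠Z = −∠Y = -12.5°
I = V/|Z| = 10.9 mA
P = VI cos φ = 9.8 × 0.0109 × cos(-12.5°) = 104 mW

104 mW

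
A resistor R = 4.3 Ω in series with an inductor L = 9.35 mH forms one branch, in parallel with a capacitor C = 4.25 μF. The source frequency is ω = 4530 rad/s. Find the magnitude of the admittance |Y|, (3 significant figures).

4.75 mS

X_L = ωL = 42.4 Ω
X_C = 1/(ωC) = 51.9 Ω
Branch 1 (R+jX_L): Z₁ = 4.30 + j42.4 Ω, |Z₁| = 42.6 Ω
Branch 2 (−jX_C): Z₂ = −j51.9 Ω
Parallel: Z = Z₁Z₂/(Z₁+Z₂), |Z| = 210 Ω, ∠Z = 60.0°
|Y| = 1/|Z| = 4.75 mS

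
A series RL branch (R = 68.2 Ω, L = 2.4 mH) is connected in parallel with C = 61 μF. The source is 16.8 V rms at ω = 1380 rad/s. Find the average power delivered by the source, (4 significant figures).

4.129 W

X_L = ωL = 3.312 Ω
X_C = 1/(ωC) = 11.88 Ω
Branch 1 (R+jX_L): Z₁ = 68.20 + j3.312 Ω, |Z₁| = 68.28 Ω
Branch 2 (−jX_C): Z₂ = −j11.88 Ω
Parallel: Z = Z₁Z₂/(Z₁+Z₂), |Z| = 11.80 Ω, ∠Z = -80.06°
I = V/|Z| = 1.424 A
P = VI cos φ = 16.8 × 1.424 × cos(-80.06°) = 4.129 W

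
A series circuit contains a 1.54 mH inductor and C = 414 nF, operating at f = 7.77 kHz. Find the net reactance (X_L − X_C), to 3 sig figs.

ω = 2πf = 48820 rad/s
X_L = ωL = 75.2 Ω
X_C = 1/(ωC) = 49.5 Ω
X = 75.2 − 49.5 = 25.7 Ω

25.7 Ω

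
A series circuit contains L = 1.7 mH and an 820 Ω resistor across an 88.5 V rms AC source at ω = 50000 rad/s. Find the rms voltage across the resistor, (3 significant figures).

88.0 V

X_L = ωL = 85.0 Ω
Z = 820 + j85.0 Ω
|Z| = √(820² + 85.0²) = 824 Ω
I = V/|Z| = 107 mA
V_R = I·|Z_R| = 0.107 × 820 = 88.0 V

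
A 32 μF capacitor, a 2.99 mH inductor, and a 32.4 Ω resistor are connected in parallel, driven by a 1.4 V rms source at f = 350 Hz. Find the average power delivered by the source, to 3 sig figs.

60.5 mW

ω = 2πf = 2199 rad/s
X_L = ωL = 6.58 Ω
X_C = 1/(ωC) = 14.2 Ω
Parallel: admittances add. Y = 1/R + 1/(jωL) + jωC
Y = (0.0309 − j0.0817) S
|Y| = 0.0873 S → |Z| = 1/|Y| = 11.4 Ω, ∠Z = −∠Y = 69.3°
I = V/|Z| = 122 mA
P = VI cos φ = 1.4 × 0.122 × cos(69.3°) = 60.5 mW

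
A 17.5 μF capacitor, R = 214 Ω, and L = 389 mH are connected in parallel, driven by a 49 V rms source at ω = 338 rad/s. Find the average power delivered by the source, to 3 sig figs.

X_L = ωL = 131 Ω
X_C = 1/(ωC) = 169 Ω
Parallel: admittances add. Y = 1/R + 1/(jωL) + jωC
Y = (0.00467 − j0.00169) S
|Y| = 0.00497 S → |Z| = 1/|Y| = 201 Ω, ∠Z = −∠Y = 19.9°
I = V/|Z| = 243 mA
P = VI cos φ = 49 × 0.243 × cos(19.9°) = 11.2 W

11.2 W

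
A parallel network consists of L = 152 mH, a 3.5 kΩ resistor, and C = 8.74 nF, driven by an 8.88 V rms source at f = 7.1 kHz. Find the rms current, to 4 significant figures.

3.327 mA

ω = 2πf = 44610 rad/s
X_L = ωL = 6781 Ω
X_C = 1/(ωC) = 2565 Ω
Parallel: admittances add. Y = 1/R + 1/(jωL) + jωC
Y = (0.0002857 + j0.0002424) S
|Y| = 0.0003747 S → |Z| = 1/|Y| = 2669 Ω, ∠Z = −∠Y = -40.31°
I = V/|Z| = 8.88/2669 = 3.327 mA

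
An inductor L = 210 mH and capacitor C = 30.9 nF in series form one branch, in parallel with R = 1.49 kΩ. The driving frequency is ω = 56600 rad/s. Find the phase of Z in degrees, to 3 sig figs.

X_L = ωL = 11900 Ω
X_C = 1/(ωC) = 572 Ω
Branch 1: Z₁ = R = 1490 Ω
Branch 2 (series LC): Z₂ = j(X_L − X_C) = j11300 Ω
Parallel: Z = Z₁Z₂/(Z₁+Z₂), |Z| = 1480 Ω, ∠Z = 7.50°

7.50°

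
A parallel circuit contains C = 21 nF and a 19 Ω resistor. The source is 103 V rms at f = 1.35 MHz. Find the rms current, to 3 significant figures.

19.1 A

ω = 2πf = 8.482e+06 rad/s
X_C = 1/(ωC) = 5.61 Ω
Parallel: admittances add. Y = 1/R + jωC
Y = (0.0526 + j0.178) S
|Y| = 0.186 S → |Z| = 1/|Y| = 5.38 Ω, ∠Z = −∠Y = -73.5°
I = V/|Z| = 103/5.38 = 19.1 A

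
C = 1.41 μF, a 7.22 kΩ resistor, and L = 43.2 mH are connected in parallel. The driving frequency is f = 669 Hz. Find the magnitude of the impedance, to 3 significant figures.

2260 Ω

ω = 2πf = 4203 rad/s
X_L = ωL = 182 Ω
X_C = 1/(ωC) = 169 Ω
Parallel: admittances add. Y = 1/R + 1/(jωL) + jωC
Y = (0.000139 + j0.000420) S
|Y| = 0.000442 S → |Z| = 1/|Y| = 2260 Ω, ∠Z = −∠Y = -71.7°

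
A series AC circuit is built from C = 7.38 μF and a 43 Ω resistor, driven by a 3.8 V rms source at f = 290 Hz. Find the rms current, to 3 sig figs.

ω = 2πf = 1822 rad/s
X_C = 1/(ωC) = 74.4 Ω
Z = 43.0 − j74.4 Ω
|Z| = √(43.0² + 74.4²) = 85.9 Ω
I = V/|Z| = 3.8/85.9 = 44.2 mA

44.2 mA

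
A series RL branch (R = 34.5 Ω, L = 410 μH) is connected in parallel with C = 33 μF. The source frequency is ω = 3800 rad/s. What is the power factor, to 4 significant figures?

0.2270

X_L = ωL = 1.558 Ω
X_C = 1/(ωC) = 7.974 Ω
Branch 1 (R+jX_L): Z₁ = 34.50 + j1.558 Ω, |Z₁| = 34.54 Ω
Branch 2 (−jX_C): Z₂ = −j7.974 Ω
Parallel: Z = Z₁Z₂/(Z₁+Z₂), |Z| = 7.848 Ω, ∠Z = -76.88°
cos φ = cos(-76.88°) = 0.2270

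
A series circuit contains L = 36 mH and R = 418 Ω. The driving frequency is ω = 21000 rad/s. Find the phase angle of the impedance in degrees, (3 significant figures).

61.1°

X_L = ωL = 756 Ω
Z = 418 + j756 Ω
|Z| = √(418² + 756²) = 864 Ω
∠Z = arctan(756/418) = 61.1°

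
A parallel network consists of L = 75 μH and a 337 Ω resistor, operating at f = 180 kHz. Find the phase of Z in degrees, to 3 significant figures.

75.9°

ω = 2πf = 1.131e+06 rad/s
X_L = ωL = 84.8 Ω
Parallel: admittances add. Y = 1/R + 1/(jωL)
Y = (0.00297 − j0.0118) S
|Y| = 0.0122 S → |Z| = 1/|Y| = 82.3 Ω, ∠Z = −∠Y = 75.9°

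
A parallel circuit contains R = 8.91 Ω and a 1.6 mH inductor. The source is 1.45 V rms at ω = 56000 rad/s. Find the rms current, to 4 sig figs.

X_L = ωL = 89.60 Ω
Parallel: admittances add. Y = 1/R + 1/(jωL)
Y = (0.1122 − j0.01116) S
|Y| = 0.1128 S → |Z| = 1/|Y| = 8.866 Ω, ∠Z = −∠Y = 5.679°
I = V/|Z| = 1.45/8.866 = 163.5 mA

163.5 mA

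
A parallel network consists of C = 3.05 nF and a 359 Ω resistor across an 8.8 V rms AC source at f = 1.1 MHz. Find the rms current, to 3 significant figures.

187 mA

ω = 2πf = 6.912e+06 rad/s
X_C = 1/(ωC) = 47.4 Ω
Parallel: admittances add. Y = 1/R + jωC
Y = (0.00279 + j0.0211) S
|Y| = 0.0213 S → |Z| = 1/|Y| = 47.0 Ω, ∠Z = −∠Y = -82.5°
I = V/|Z| = 8.8/47.0 = 187 mA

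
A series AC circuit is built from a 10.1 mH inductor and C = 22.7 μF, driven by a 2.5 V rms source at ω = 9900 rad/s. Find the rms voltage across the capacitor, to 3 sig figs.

X_L = ωL = 100 Ω
X_C = 1/(ωC) = 4.45 Ω
Net reactance X = X_L − X_C = 95.5 Ω
Z = j95.5 Ω
|Z| = √(0² + 95.5²) = 95.5 Ω
I = V/|Z| = 26.2 mA
V_C = I·|Z_C| = 0.0262 × 4.45 = 0.116 V

0.116 V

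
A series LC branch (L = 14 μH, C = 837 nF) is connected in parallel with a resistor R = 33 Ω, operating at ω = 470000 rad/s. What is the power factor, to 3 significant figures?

0.121

X_L = ωL = 6.58 Ω
X_C = 1/(ωC) = 2.54 Ω
Branch 1: Z₁ = R = 33.0 Ω
Branch 2 (series LC): Z₂ = j(X_L − X_C) = j4.04 Ω
Parallel: Z = Z₁Z₂/(Z₁+Z₂), |Z| = 4.01 Ω, ∠Z = 83.0°
cos φ = cos(83.0°) = 0.121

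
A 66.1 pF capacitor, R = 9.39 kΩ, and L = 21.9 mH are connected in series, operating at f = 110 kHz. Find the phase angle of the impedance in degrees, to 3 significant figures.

ω = 2πf = 691200 rad/s
X_L = ωL = 15100 Ω
X_C = 1/(ωC) = 21900 Ω
Net reactance X = X_L − X_C = -6750 Ω
Z = 9390 − j6750 Ω
|Z| = √(9390² + 6750²) = 11600 Ω
∠Z = arctan(-6750/9390) = -35.7°

-35.7°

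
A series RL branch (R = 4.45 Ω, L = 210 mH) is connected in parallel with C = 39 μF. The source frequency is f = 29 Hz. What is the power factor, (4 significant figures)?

ω = 2πf = 182.2 rad/s
X_L = ωL = 38.26 Ω
X_C = 1/(ωC) = 140.7 Ω
Branch 1 (R+jX_L): Z₁ = 4.450 + j38.26 Ω, |Z₁| = 38.52 Ω
Branch 2 (−jX_C): Z₂ = −j140.7 Ω
Parallel: Z = Z₁Z₂/(Z₁+Z₂), |Z| = 52.86 Ω, ∠Z = 80.88°
cos φ = cos(80.88°) = 0.1585

0.1585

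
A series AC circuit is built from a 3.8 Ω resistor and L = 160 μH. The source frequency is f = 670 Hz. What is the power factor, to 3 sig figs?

0.985

ω = 2πf = 4210 rad/s
X_L = ωL = 0.674 Ω
Z = 3.80 + j0.674 Ω
|Z| = √(3.80² + 0.674²) = 3.86 Ω
∠Z = arctan(0.674/3.80) = 10.1°
cos φ = cos(10.1°) = 0.985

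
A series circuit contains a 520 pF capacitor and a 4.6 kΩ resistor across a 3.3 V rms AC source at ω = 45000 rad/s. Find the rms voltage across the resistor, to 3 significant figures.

0.353 V

X_C = 1/(ωC) = 42700 Ω
Z = 4600 − j42700 Ω
|Z| = √(4600² + 42700²) = 43000 Ω
I = V/|Z| = 76.8 μA
V_R = I·|Z_R| = 7.68e-05 × 4600 = 0.353 V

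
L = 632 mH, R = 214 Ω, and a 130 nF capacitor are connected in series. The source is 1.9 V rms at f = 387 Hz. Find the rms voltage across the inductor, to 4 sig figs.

1.780 V

ω = 2πf = 2432 rad/s
X_L = ωL = 1537 Ω
X_C = 1/(ωC) = 3163 Ω
Net reactance X = X_L − X_C = -1627 Ω
Z = 214.0 − j1627 Ω
|Z| = √(214.0² + 1627²) = 1641 Ω
I = V/|Z| = 1.158 mA
V_L = I·|Z_L| = 0.001158 × 1537 = 1.780 V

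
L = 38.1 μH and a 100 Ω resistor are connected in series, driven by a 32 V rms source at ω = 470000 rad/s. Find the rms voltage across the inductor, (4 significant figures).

5.641 V

X_L = ωL = 17.91 Ω
Z = 100.0 + j17.91 Ω
|Z| = √(100.0² + 17.91²) = 101.6 Ω
I = V/|Z| = 315.0 mA
V_L = I·|Z_L| = 0.3150 × 17.91 = 5.641 V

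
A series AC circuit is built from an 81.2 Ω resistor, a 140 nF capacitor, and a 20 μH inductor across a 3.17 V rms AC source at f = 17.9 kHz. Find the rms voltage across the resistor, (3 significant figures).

2.53 V

ω = 2πf = 112500 rad/s
X_L = ωL = 2.25 Ω
X_C = 1/(ωC) = 63.5 Ω
Net reactance X = X_L − X_C = -61.3 Ω
Z = 81.2 − j61.3 Ω
|Z| = √(81.2² + 61.3²) = 102 Ω
I = V/|Z| = 31.2 mA
V_R = I·|Z_R| = 0.0312 × 81.2 = 2.53 V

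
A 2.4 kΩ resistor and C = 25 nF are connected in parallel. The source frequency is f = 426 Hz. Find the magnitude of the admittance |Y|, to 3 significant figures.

422 μS

ω = 2πf = 2677 rad/s
X_C = 1/(ωC) = 14900 Ω
Parallel: admittances add. Y = 1/R + jωC
Y = (0.000417 + j6.69e-05) S
|Y| = 0.000422 S → |Z| = 1/|Y| = 2370 Ω, ∠Z = −∠Y = -9.12°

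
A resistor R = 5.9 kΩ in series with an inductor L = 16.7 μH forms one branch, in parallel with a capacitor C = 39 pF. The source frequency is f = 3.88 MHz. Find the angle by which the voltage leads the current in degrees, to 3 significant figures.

ω = 2πf = 2.438e+07 rad/s
X_L = ωL = 407 Ω
X_C = 1/(ωC) = 1050 Ω
Branch 1 (R+jX_L): Z₁ = 5900 + j407 Ω, |Z₁| = 5910 Ω
Branch 2 (−jX_C): Z₂ = −j1050 Ω
Parallel: Z = Z₁Z₂/(Z₁+Z₂), |Z| = 1050 Ω, ∠Z = -79.8°

-79.8°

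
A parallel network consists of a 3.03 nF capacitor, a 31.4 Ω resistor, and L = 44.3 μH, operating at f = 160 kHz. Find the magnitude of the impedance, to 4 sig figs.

ω = 2πf = 1.005e+06 rad/s
X_L = ωL = 44.54 Ω
X_C = 1/(ωC) = 328.3 Ω
Parallel: admittances add. Y = 1/R + 1/(jωL) + jωC
Y = (0.03185 − j0.01941) S
|Y| = 0.03729 S → |Z| = 1/|Y| = 26.81 Ω, ∠Z = −∠Y = 31.36°

26.81 Ω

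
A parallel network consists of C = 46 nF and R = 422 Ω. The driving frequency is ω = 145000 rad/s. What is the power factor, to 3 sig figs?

X_C = 1/(ωC) = 150 Ω
Parallel: admittances add. Y = 1/R + jωC
Y = (0.00237 + j0.00667) S
|Y| = 0.00708 S → |Z| = 1/|Y| = 141 Ω, ∠Z = −∠Y = -70.4°
cos φ = cos(-70.4°) = 0.335

0.335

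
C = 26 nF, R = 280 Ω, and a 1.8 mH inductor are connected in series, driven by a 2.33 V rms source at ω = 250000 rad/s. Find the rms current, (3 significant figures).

X_L = ωL = 450 Ω
X_C = 1/(ωC) = 154 Ω
Net reactance X = X_L − X_C = 296 Ω
Z = 280 + j296 Ω
|Z| = √(280² + 296²) = 408 Ω
I = V/|Z| = 2.33/408 = 5.72 mA

5.72 mA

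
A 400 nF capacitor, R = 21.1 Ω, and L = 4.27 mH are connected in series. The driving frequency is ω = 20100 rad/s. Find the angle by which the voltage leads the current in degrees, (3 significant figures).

X_L = ωL = 85.8 Ω
X_C = 1/(ωC) = 124 Ω
Net reactance X = X_L − X_C = -38.6 Ω
Z = 21.1 − j38.6 Ω
|Z| = √(21.1² + 38.6²) = 43.9 Ω
∠Z = arctan(-38.6/21.1) = -61.3°

-61.3°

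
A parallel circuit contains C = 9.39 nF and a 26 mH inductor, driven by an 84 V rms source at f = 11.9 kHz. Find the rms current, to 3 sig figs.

15.8 mA

ω = 2πf = 74770 rad/s
X_L = ωL = 1940 Ω
X_C = 1/(ωC) = 1420 Ω
Parallel: admittances add. Y = 1/(jωL) + jωC
Y = (0 + j0.000188) S
|Y| = 0.000188 S → |Z| = 1/|Y| = 5330 Ω, ∠Z = −∠Y = -90.0°
I = V/|Z| = 84/5330 = 15.8 mA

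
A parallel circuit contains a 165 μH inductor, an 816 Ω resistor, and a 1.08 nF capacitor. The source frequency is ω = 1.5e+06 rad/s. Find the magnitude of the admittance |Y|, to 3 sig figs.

2.71 mS

X_L = ωL = 248 Ω
X_C = 1/(ωC) = 617 Ω
Parallel: admittances add. Y = 1/R + 1/(jωL) + jωC
Y = (0.00123 − j0.00242) S
|Y| = 0.00271 S → |Z| = 1/|Y| = 369 Ω, ∠Z = −∠Y = 63.1°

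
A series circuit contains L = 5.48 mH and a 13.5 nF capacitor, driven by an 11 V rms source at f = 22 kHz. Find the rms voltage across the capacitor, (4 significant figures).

26.60 V

ω = 2πf = 138200 rad/s
X_L = ωL = 757.5 Ω
X_C = 1/(ωC) = 535.9 Ω
Net reactance X = X_L − X_C = 221.6 Ω
Z = j221.6 Ω
|Z| = √(0² + 221.6²) = 221.6 Ω
I = V/|Z| = 49.63 mA
V_C = I·|Z_C| = 0.04963 × 535.9 = 26.60 V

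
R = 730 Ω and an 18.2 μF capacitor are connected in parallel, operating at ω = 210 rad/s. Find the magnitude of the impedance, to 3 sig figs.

246 Ω

X_C = 1/(ωC) = 262 Ω
Parallel: admittances add. Y = 1/R + jωC
Y = (0.00137 + j0.00382) S
|Y| = 0.00406 S → |Z| = 1/|Y| = 246 Ω, ∠Z = −∠Y = -70.3°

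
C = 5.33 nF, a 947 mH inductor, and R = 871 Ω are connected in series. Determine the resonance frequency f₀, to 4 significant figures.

2.240 kHz

ω₀ = 1/√(LC) = 1/√(0.947 × 5.33e-09) = 14080 rad/s
f₀ = ω₀/(2π) = 2.240 kHz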